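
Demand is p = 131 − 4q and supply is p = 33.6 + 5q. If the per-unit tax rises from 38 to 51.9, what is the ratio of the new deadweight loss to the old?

Competitive equilibrium: 131 − 4q = 33.6 + 5q → q* = 10.8222, p* = 87.7111.
For a per-unit tax t: Δq = t/9, so DWL = ½·t·(t/9) = t²/18.
At t = 38: DWL = 80.222. At t = 51.9: DWL = 149.645.
Ratio = (51.9/38)² = 1.865.

1.865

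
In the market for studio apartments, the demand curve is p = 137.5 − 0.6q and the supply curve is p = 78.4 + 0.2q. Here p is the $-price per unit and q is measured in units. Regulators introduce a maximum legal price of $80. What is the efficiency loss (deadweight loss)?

Competitive equilibrium: 137.5 − 0.6q = 78.4 + 0.2q → q* = 73.875, p* = 93.175.
At the ceiling p = 80, quantity supplied = (80 − 78.4)/0.2 = 8.
Willingness to pay at q' = 8: 137.5 − 0.6·8 = 132.7.
Δq = 73.875 − 8 = 65.875; wedge = 132.7 − 80 = 52.7.
Welfare loss = ½ × 65.875 × 52.7 = $1735.81.

$1735.81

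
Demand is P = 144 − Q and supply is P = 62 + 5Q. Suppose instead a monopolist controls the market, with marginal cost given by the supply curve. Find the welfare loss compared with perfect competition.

Competitive equilibrium: 144 − Q = 62 + 5Q → Q* = 13.6667, P* = 130.3333.
Marginal revenue: MR = 144 − 2Q. Set MR = MC: 144 − 2Q = 62 + 5Q → Q_m = 11.7143.
Price P_m = 144 − 1·11.7143 = 132.2857; MC(Q_m) = 62 + 5·11.7143 = 120.5715.
Competitive Q* = 13.6667, so ΔQ = 1.9524; wedge = 132.2857 − 120.5715 = 11.7142.
The triangle = ½ × 1.9524 × 11.7142 = 11.44.

11.44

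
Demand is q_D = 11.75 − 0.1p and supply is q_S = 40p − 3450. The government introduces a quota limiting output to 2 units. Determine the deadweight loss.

In inverse form: demand p = 117.5 − 10q, supply p = 86.25 + 0.025q.
Competitive equilibrium: 117.5 − 10q = 86.25 + 0.025q → q* = 3.1172, p* = 86.3279.
At q = 2: demand price = 117.5 − 10·2 = 97.5; supply price = 86.25 + 0.025·2 = 86.3.
Δq = 3.1172 − 2 = 1.1172; wedge = 97.5 − 86.3 = 11.2.
Welfare loss = ½ × 1.1172 × 11.2 = 6.26.

6.26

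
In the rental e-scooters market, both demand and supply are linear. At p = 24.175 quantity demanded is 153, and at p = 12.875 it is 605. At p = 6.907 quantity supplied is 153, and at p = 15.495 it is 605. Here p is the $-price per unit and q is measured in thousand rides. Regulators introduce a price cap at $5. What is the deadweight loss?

Demand slope = (12.875 − 24.175)/(605 − 153) = −0.025, so p = 28 − 0.025q.
Supply slope = (15.495 − 6.907)/(605 − 153) = 0.019, so p = 4 + 0.019q.
Competitive equilibrium: 28 − 0.025q = 4 + 0.019q → q* = 545.4545, p* = 14.3636.
At the ceiling p = 5, quantity supplied = (5 − 4)/0.019 = 52.6316.
Willingness to pay at q' = 52.6316: 28 − 0.025·52.6316 = 26.6842.
Δq = 545.4545 − 52.6316 = 492.8229; wedge = 26.6842 − 5 = 21.6842.
DWL = ½ × 492.8229 × 21.6842 = $5343.24 thousand.

$5343.24 thousand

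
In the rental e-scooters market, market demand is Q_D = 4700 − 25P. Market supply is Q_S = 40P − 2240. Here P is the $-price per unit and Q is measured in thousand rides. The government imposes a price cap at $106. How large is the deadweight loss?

$30.77 thousand

In inverse form: demand P = 188 − 0.04Q, supply P = 56 + 0.025Q.
Competitive equilibrium: 188 − 0.04Q = 56 + 0.025Q → Q* = 2030.7692, P* = 106.7692.
At the ceiling P = 106, quantity supplied = (106 − 56)/0.025 = 2000.
Willingness to pay at Q' = 2000: 188 − 0.04·2000 = 108.
ΔQ = 2030.7692 − 2000 = 30.7692; wedge = 108 − 106 = 2.
DWL = ½ × 30.7692 × 2 = $30.77 thousand.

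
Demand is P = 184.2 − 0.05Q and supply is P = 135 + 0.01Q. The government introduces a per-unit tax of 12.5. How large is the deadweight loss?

1302.08

Competitive equilibrium: 184.2 − 0.05Q = 135 + 0.01Q → Q* = 820, P* = 143.2.
With the tax, the buyer price exceeds the seller price by 12.5: (184.2 − 0.05Q) − (135 + 0.01Q) = 12.5 → Q' = 611.6667.
ΔQ = 820 − 611.6667 = 208.3333; the wedge equals the tax, 12.5.
Deadweight loss = ½ × 208.3333 × 12.5 = 1302.08.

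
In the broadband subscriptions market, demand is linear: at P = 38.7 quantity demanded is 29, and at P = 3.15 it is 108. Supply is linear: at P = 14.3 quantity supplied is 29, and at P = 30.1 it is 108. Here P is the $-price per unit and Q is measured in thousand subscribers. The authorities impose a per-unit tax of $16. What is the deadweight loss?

Demand slope = (3.15 − 38.7)/(108 − 29) = −0.45, so P = 51.75 − 0.45Q.
Supply slope = (30.1 − 14.3)/(108 − 29) = 0.2, so P = 8.5 + 0.2Q.
Competitive equilibrium: 51.75 − 0.45Q = 8.5 + 0.2Q → Q* = 66.5385, P* = 21.8077.
With the tax, the buyer price exceeds the seller price by 16: (51.75 − 0.45Q) − (8.5 + 0.2Q) = 16 → Q' = 41.9231.
ΔQ = 66.5385 − 41.9231 = 24.6154; the wedge equals the tax, 16.
Welfare loss = ½ × 24.6154 × 16 = $196.92 thousand.

$196.92 thousand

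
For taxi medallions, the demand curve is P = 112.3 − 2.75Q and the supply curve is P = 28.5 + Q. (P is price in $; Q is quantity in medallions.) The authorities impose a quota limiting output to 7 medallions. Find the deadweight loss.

$441.60

Competitive equilibrium: 112.3 − 2.75Q = 28.5 + Q → Q* = 22.3467, P* = 50.8467.
At Q = 7: demand price = 112.3 − 2.75·7 = 93.05; supply price = 28.5 + 1·7 = 35.5.
ΔQ = 22.3467 − 7 = 15.3467; wedge = 93.05 − 35.5 = 57.55.
Welfare loss = ½ × 15.3467 × 57.55 = $441.60.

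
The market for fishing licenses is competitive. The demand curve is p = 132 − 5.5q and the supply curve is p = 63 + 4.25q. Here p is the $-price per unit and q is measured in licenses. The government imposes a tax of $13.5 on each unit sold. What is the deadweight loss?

$9.35

Competitive equilibrium: 132 − 5.5q = 63 + 4.25q → q* = 7.0769, p* = 93.0769.
With the tax, the buyer price exceeds the seller price by 13.5: (132 − 5.5q) − (63 + 4.25q) = 13.5 → q' = 5.6923.
Δq = 7.0769 − 5.6923 = 1.3846; the wedge equals the tax, 13.5.
DWL = ½ × 1.3846 × 13.5 = $9.35.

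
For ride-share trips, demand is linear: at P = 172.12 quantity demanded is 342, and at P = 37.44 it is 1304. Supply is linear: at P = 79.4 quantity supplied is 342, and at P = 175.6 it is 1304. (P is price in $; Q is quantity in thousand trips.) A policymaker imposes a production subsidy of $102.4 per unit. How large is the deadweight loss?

$21845.33 thousand

Demand slope = (37.44 − 172.12)/(1304 − 342) = −0.14, so P = 220 − 0.14Q.
Supply slope = (175.6 − 79.4)/(1304 − 342) = 0.1, so P = 45.2 + 0.1Q.
Competitive equilibrium: 220 − 0.14Q = 45.2 + 0.1Q → Q* = 728.33333, P* = 118.03333.
The subsidy lowers effective supply by 102.4: P = 0.1Q − 57.2.
New quantity: 220 − 0.14Q = 0.1Q − 57.2 → Q' = 1155.
Overproduction ΔQ = 1155 − 728.33333 = 426.66667; wedge = subsidy = 102.4.
DWL = ½ × 426.66667 × 102.4 = $21845.33 thousand.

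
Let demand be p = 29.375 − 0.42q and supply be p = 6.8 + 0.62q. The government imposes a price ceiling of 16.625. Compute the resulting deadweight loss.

Competitive equilibrium: 29.375 − 0.42q = 6.8 + 0.62q → q* = 21.7067, p* = 20.2582.
At the ceiling p = 16.625, quantity supplied = (16.625 − 6.8)/0.62 = 15.8468.
Willingness to pay at q' = 15.8468: 29.375 − 0.42·15.8468 = 22.7193.
Δq = 21.7067 − 15.8468 = 5.8599; wedge = 22.7193 − 16.625 = 6.0943.
DWL = ½ × 5.8599 × 6.0943 = 17.86.

17.86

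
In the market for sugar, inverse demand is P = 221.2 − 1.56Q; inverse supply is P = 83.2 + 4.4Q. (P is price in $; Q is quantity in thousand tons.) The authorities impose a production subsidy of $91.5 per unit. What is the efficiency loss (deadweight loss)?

Competitive equilibrium: 221.2 − 1.56Q = 83.2 + 4.4Q → Q* = 23.1544, P* = 185.0792.
The subsidy lowers effective supply by 91.5: P = 4.4Q − 8.3.
New quantity: 221.2 − 1.56Q = 4.4Q − 8.3 → Q' = 38.5067.
Overproduction ΔQ = 38.5067 − 23.1544 = 15.3523; wedge = subsidy = 91.5.
DWL = ½ × 15.3523 × 91.5 = $702.37 thousand.

$702.37 thousand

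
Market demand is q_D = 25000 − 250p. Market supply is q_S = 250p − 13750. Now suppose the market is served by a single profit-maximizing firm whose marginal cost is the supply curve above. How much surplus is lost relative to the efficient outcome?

14062.50

In inverse form: demand p = 100 − 0.004q, supply p = 55 + 0.004q.
Competitive equilibrium: 100 − 0.004q = 55 + 0.004q → q* = 5625, p* = 77.5.
Marginal revenue: MR = 100 − 0.008q. Set MR = MC: 100 − 0.008q = 55 + 0.004q → q_m = 3750.
Price p_m = 100 − 0.004·3750 = 85; MC(q_m) = 55 + 0.004·3750 = 70.
Competitive q* = 5625, so Δq = 1875; wedge = 85 − 70 = 15.
Welfare loss = ½ × 1875 × 15 = 14062.50.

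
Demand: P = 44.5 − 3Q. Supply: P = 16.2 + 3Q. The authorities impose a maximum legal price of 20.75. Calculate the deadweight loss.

Competitive equilibrium: 44.5 − 3Q = 16.2 + 3Q → Q* = 4.7167, P* = 30.35.
At the ceiling P = 20.75, quantity supplied = (20.75 − 16.2)/3 = 1.5167.
Willingness to pay at Q' = 1.5167: 44.5 − 3·1.5167 = 39.9499.
ΔQ = 4.7167 − 1.5167 = 3.2; wedge = 39.9499 − 20.75 = 19.1999.
Welfare loss = ½ × 3.2 × 19.1999 = 30.72.

30.72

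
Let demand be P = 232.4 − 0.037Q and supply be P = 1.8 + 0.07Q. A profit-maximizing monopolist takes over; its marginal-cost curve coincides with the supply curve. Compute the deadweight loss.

16405.27

Competitive equilibrium: 232.4 − 0.037Q = 1.8 + 0.07Q → Q* = 2155.1402, P* = 152.6598.
Marginal revenue: MR = 232.4 − 0.074Q. Set MR = MC: 232.4 − 0.074Q = 1.8 + 0.07Q → Q_m = 1601.3889.
Price P_m = 232.4 − 0.037·1601.3889 = 173.1486; MC(Q_m) = 1.8 + 0.07·1601.3889 = 113.8972.
Competitive Q* = 2155.1402, so ΔQ = 553.7513; wedge = 173.1486 − 113.8972 = 59.2514.
Welfare loss = ½ × 553.7513 × 59.2514 = 16405.27.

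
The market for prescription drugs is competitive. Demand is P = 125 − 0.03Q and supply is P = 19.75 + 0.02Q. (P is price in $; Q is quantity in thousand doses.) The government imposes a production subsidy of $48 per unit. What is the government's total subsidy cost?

$147120 thousand

Competitive equilibrium: 125 − 0.03Q = 19.75 + 0.02Q → Q* = 2105, P* = 61.85.
The subsidy lowers effective supply by 48: P = 0.02Q − 28.25.
New quantity: 125 − 0.03Q = 0.02Q − 28.25 → Q' = 3065.
Total subsidy cost = 48 × 3065 = $147120 thousand.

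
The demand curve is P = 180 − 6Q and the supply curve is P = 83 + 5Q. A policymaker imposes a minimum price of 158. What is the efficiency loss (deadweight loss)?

145.96

Competitive equilibrium: 180 − 6Q = 83 + 5Q → Q* = 8.8182, P* = 127.0909.
At the floor P = 158, quantity demanded = (180 − 158)/6 = 3.6667.
Sellers' marginal cost at Q' = 3.6667: 83 + 5·3.6667 = 101.3335.
ΔQ = 8.8182 − 3.6667 = 5.1515; wedge = 158 − 101.3335 = 56.6665.
Deadweight loss = ½ × 5.1515 × 56.6665 = 145.96.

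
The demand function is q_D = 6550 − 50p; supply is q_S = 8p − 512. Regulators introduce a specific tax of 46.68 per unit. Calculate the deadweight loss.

In inverse form: demand p = 131 − 0.02q, supply p = 64 + 0.125q.
Competitive equilibrium: 131 − 0.02q = 64 + 0.125q → q* = 462.069, p* = 121.7586.
With the tax, the buyer price exceeds the seller price by 46.68: (131 − 0.02q) − (64 + 0.125q) = 46.68 → q' = 140.1379.
Δq = 462.069 − 140.1379 = 321.9311; the wedge equals the tax, 46.68.
The triangle = ½ × 321.9311 × 46.68 = 7513.87.

7513.87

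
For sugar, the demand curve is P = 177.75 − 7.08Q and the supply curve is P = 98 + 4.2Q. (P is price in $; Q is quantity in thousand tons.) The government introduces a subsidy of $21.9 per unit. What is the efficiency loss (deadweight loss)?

Competitive equilibrium: 177.75 − 7.08Q = 98 + 4.2Q → Q* = 7.07, P* = 127.6941.
The subsidy lowers effective supply by 21.9: P = 76.1 + 4.2Q.
New quantity: 177.75 − 7.08Q = 76.1 + 4.2Q → Q' = 9.0115.
Overproduction ΔQ = 9.0115 − 7.07 = 1.9415; wedge = subsidy = 21.9.
Welfare loss = ½ × 1.9415 × 21.9 = $21.26 thousand.

$21.26 thousand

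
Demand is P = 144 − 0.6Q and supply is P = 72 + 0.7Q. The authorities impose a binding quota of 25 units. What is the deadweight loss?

600.10

Competitive equilibrium: 144 − 0.6Q = 72 + 0.7Q → Q* = 55.3846, P* = 110.7692.
At Q = 25: demand price = 144 − 0.6·25 = 129; supply price = 72 + 0.7·25 = 89.5.
ΔQ = 55.3846 − 25 = 30.3846; wedge = 129 − 89.5 = 39.5.
DWL = ½ × 30.3846 × 39.5 = 600.10.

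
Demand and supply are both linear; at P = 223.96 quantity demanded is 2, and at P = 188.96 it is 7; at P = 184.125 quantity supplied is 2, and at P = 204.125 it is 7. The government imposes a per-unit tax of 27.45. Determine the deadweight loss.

34.25

Demand slope = (188.96 − 223.96)/(7 − 2) = −7, so P = 237.96 − 7Q.
Supply slope = (204.125 − 184.125)/(7 − 2) = 4, so P = 176.125 + 4Q.
Competitive equilibrium: 237.96 − 7Q = 176.125 + 4Q → Q* = 5.6214, P* = 198.6105.
With the tax, the buyer price exceeds the seller price by 27.45: (237.96 − 7Q) − (176.125 + 4Q) = 27.45 → Q' = 3.1259.
ΔQ = 5.6214 − 3.1259 = 2.4955; the wedge equals the tax, 27.45.
Deadweight loss = ½ × 2.4955 × 27.45 = 34.25.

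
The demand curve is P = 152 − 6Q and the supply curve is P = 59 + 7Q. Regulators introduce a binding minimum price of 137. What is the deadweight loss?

140.78

Competitive equilibrium: 152 − 6Q = 59 + 7Q → Q* = 7.1538, P* = 109.0769.
At the floor P = 137, quantity demanded = (152 − 137)/6 = 2.5.
Sellers' marginal cost at Q' = 2.5: 59 + 7·2.5 = 76.5.
ΔQ = 7.1538 − 2.5 = 4.6538; wedge = 137 − 76.5 = 60.5.
The triangle = ½ × 4.6538 × 60.5 = 140.78.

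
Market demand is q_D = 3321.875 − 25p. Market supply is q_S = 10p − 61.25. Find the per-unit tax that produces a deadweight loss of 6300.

In inverse form: demand p = 132.875 − 0.04q, supply p = 6.125 + 0.1q.
Competitive equilibrium: 132.875 − 0.04q = 6.125 + 0.1q → q* = 905.3571, p* = 96.6607.
A tax t gives Δq = t/0.14 and wedge t, so DWL = t²/0.28.
t²/0.28 = 6300 → t² = 1764 → t = 42.

42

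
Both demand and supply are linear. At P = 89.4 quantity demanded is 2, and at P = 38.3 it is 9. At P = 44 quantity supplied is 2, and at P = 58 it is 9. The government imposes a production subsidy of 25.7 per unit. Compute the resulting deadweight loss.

Demand slope = (38.3 − 89.4)/(9 − 2) = −7.3, so P = 104 − 7.3Q.
Supply slope = (58 − 44)/(9 − 2) = 2, so P = 40 + 2Q.
Competitive equilibrium: 104 − 7.3Q = 40 + 2Q → Q* = 6.8817, P* = 53.7634.
The subsidy lowers effective supply by 25.7: P = 14.3 + 2Q.
New quantity: 104 − 7.3Q = 14.3 + 2Q → Q' = 9.6452.
Overproduction ΔQ = 9.6452 − 6.8817 = 2.7635; wedge = subsidy = 25.7.
The triangle = ½ × 2.7635 × 25.7 = 35.51.

35.51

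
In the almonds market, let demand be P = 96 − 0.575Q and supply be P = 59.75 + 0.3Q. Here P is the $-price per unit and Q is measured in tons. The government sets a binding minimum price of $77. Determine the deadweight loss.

$30.76

Competitive equilibrium: 96 − 0.575Q = 59.75 + 0.3Q → Q* = 41.4286, P* = 72.1786.
At the floor P = 77, quantity demanded = (96 − 77)/0.575 = 33.0435.
Sellers' marginal cost at Q' = 33.0435: 59.75 + 0.3·33.0435 = 69.6631.
ΔQ = 41.4286 − 33.0435 = 8.3851; wedge = 77 − 69.6631 = 7.3369.
DWL = ½ × 8.3851 × 7.3369 = $30.76.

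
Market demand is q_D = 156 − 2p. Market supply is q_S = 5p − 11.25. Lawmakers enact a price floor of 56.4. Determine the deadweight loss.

1479.40

In inverse form: demand p = 78 − 0.5q, supply p = 2.25 + 0.2q.
Competitive equilibrium: 78 − 0.5q = 2.25 + 0.2q → q* = 108.2143, p* = 23.8929.
At the floor p = 56.4, quantity demanded = (78 − 56.4)/0.5 = 43.2.
Sellers' marginal cost at q' = 43.2: 2.25 + 0.2·43.2 = 10.89.
Δq = 108.2143 − 43.2 = 65.0143; wedge = 56.4 − 10.89 = 45.51.
DWL = ½ × 65.0143 × 45.51 = 1479.40.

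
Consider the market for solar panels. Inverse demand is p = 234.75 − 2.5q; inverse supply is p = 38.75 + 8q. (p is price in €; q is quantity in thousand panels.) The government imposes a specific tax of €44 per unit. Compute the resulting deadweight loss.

€92.19 thousand

Competitive equilibrium: 234.75 − 2.5q = 38.75 + 8q → q* = 18.6667, p* = 188.0833.
With the tax, the buyer price exceeds the seller price by 44: (234.75 − 2.5q) − (38.75 + 8q) = 44 → q' = 14.4762.
Δq = 18.6667 − 14.4762 = 4.1905; the wedge equals the tax, 44.
The triangle = ½ × 4.1905 × 44 = €92.19 thousand.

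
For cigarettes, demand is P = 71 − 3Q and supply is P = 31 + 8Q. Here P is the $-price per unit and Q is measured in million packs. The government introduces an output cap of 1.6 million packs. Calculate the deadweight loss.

$22.81 million

Competitive equilibrium: 71 − 3Q = 31 + 8Q → Q* = 3.6364, P* = 60.0909.
At Q = 1.6: demand price = 71 − 3·1.6 = 66.2; supply price = 31 + 8·1.6 = 43.8.
ΔQ = 3.6364 − 1.6 = 2.0364; wedge = 66.2 − 43.8 = 22.4.
The triangle = ½ × 2.0364 × 22.4 = $22.81 million.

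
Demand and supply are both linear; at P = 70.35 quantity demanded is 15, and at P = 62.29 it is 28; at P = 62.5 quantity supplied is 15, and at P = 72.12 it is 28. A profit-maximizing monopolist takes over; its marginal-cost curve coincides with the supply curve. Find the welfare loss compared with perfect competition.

Demand slope = (62.29 − 70.35)/(28 − 15) = −0.62, so P = 79.65 − 0.62Q.
Supply slope = (72.12 − 62.5)/(28 − 15) = 0.74, so P = 51.4 + 0.74Q.
Competitive equilibrium: 79.65 − 0.62Q = 51.4 + 0.74Q → Q* = 20.7721, P* = 66.7713.
Marginal revenue: MR = 79.65 − 1.24Q. Set MR = MC: 79.65 − 1.24Q = 51.4 + 0.74Q → Q_m = 14.2677.
Price P_m = 79.65 − 0.62·14.2677 = 70.804; MC(Q_m) = 51.4 + 0.74·14.2677 = 61.9581.
Competitive Q* = 20.7721, so ΔQ = 6.5044; wedge = 70.804 − 61.9581 = 8.8459.
Welfare loss = ½ × 6.5044 × 8.8459 = 28.77.

28.77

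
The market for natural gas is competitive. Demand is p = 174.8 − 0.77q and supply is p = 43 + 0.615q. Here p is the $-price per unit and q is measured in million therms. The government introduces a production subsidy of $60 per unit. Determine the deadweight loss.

Competitive equilibrium: 174.8 − 0.77q = 43 + 0.615q → q* = 95.1625, p* = 101.5249.
The subsidy lowers effective supply by 60: p = 0.615q − 17.
New quantity: 174.8 − 0.77q = 0.615q − 17 → q' = 138.4838.
Overproduction Δq = 138.4838 − 95.1625 = 43.3213; wedge = subsidy = 60.
Welfare loss = ½ × 43.3213 × 60 = $1299.64 million.

$1299.64 million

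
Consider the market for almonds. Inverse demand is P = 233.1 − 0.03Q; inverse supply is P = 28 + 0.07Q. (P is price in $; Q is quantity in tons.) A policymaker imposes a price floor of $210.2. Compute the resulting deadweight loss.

Competitive equilibrium: 233.1 − 0.03Q = 28 + 0.07Q → Q* = 2051, P* = 171.57.
At the floor P = 210.2, quantity demanded = (233.1 − 210.2)/0.03 = 763.33333.
Sellers' marginal cost at Q' = 763.33333: 28 + 0.07·763.33333 = 81.43333.
ΔQ = 2051 − 763.33333 = 1287.66667; wedge = 210.2 − 81.43333 = 128.76667.
Deadweight loss = ½ × 1287.66667 × 128.76667 = $82904.27.

$82904.27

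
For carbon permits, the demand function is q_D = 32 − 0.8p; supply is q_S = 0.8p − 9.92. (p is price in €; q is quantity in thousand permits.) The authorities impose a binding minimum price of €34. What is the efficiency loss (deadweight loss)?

In inverse form: demand p = 40 − 1.25q, supply p = 12.4 + 1.25q.
Competitive equilibrium: 40 − 1.25q = 12.4 + 1.25q → q* = 11.04, p* = 26.2.
At the floor p = 34, quantity demanded = (40 − 34)/1.25 = 4.8.
Sellers' marginal cost at q' = 4.8: 12.4 + 1.25·4.8 = 18.4.
Δq = 11.04 − 4.8 = 6.24; wedge = 34 − 18.4 = 15.6.
DWL = ½ × 6.24 × 15.6 = €48.672 thousand.

€48.672 thousand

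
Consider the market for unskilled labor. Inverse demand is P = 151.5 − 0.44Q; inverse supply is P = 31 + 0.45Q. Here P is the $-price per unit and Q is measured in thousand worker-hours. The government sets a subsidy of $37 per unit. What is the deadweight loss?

$769.10 thousand

Competitive equilibrium: 151.5 − 0.44Q = 31 + 0.45Q → Q* = 135.3933, P* = 91.927.
The subsidy lowers effective supply by 37: P = 0.45Q − 6.
New quantity: 151.5 − 0.44Q = 0.45Q − 6 → Q' = 176.9663.
Overproduction ΔQ = 176.9663 − 135.3933 = 41.573; wedge = subsidy = 37.
Deadweight loss = ½ × 41.573 × 37 = $769.10 thousand.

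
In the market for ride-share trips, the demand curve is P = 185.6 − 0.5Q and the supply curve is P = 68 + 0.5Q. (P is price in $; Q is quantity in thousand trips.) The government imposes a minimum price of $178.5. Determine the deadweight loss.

$5345.78 thousand

Competitive equilibrium: 185.6 − 0.5Q = 68 + 0.5Q → Q* = 117.6, P* = 126.8.
At the floor P = 178.5, quantity demanded = (185.6 − 178.5)/0.5 = 14.2.
Sellers' marginal cost at Q' = 14.2: 68 + 0.5·14.2 = 75.1.
ΔQ = 117.6 − 14.2 = 103.4; wedge = 178.5 − 75.1 = 103.4.
Welfare loss = ½ × 103.4 × 103.4 = $5345.78 thousand.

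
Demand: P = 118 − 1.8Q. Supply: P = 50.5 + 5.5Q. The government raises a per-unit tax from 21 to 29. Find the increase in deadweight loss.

Competitive equilibrium: 118 − 1.8Q = 50.5 + 5.5Q → Q* = 9.2466, P* = 101.3562.
For a per-unit tax t: ΔQ = t/7.3, so DWL = ½·t·(t/7.3) = t²/14.6.
At t = 21: DWL = 30.205. At t = 29: DWL = 57.603.
Increase = 57.603 − 30.205 = 27.40.

27.40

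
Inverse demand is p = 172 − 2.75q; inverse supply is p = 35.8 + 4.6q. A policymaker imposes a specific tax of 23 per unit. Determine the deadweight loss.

35.99

Competitive equilibrium: 172 − 2.75q = 35.8 + 4.6q → q* = 18.5306, p* = 121.0408.
With the tax, the buyer price exceeds the seller price by 23: (172 − 2.75q) − (35.8 + 4.6q) = 23 → q' = 15.4014.
Δq = 18.5306 − 15.4014 = 3.1292; the wedge equals the tax, 23.
Welfare loss = ½ × 3.1292 × 23 = 35.99.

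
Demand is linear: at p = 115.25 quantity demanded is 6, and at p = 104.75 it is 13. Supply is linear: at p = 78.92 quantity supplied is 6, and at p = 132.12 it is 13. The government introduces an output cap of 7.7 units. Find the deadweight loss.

Demand slope = (104.75 − 115.25)/(13 − 6) = −1.5, so p = 124.25 − 1.5q.
Supply slope = (132.12 − 78.92)/(13 − 6) = 7.6, so p = 33.32 + 7.6q.
Competitive equilibrium: 124.25 − 1.5q = 33.32 + 7.6q → q* = 9.9923, p* = 109.2615.
At q = 7.7: demand price = 124.25 − 1.5·7.7 = 112.7; supply price = 33.32 + 7.6·7.7 = 91.84.
Δq = 9.9923 − 7.7 = 2.2923; wedge = 112.7 − 91.84 = 20.86.
DWL = ½ × 2.2923 × 20.86 = 23.91.

23.91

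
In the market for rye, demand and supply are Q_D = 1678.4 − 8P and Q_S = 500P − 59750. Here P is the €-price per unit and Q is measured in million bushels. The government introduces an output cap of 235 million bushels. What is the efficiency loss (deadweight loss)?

In inverse form: demand P = 209.8 − 0.125Q, supply P = 119.5 + 0.002Q.
Competitive equilibrium: 209.8 − 0.125Q = 119.5 + 0.002Q → Q* = 711.0236, P* = 120.922.
At Q = 235: demand price = 209.8 − 0.125·235 = 180.425; supply price = 119.5 + 0.002·235 = 119.97.
ΔQ = 711.0236 − 235 = 476.0236; wedge = 180.425 − 119.97 = 60.455.
DWL = ½ × 476.0236 × 60.455 = €14389 million.

€14389 million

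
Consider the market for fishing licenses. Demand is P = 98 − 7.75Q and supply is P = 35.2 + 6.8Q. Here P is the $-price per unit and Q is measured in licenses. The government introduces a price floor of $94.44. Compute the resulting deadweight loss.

$108.21

Competitive equilibrium: 98 − 7.75Q = 35.2 + 6.8Q → Q* = 4.3162, P* = 64.5498.
At the floor P = 94.44, quantity demanded = (98 − 94.44)/7.75 = 0.4594.
Sellers' marginal cost at Q' = 0.4594: 35.2 + 6.8·0.4594 = 38.3239.
ΔQ = 4.3162 − 0.4594 = 3.8568; wedge = 94.44 − 38.3239 = 56.1161.
The triangle = ½ × 3.8568 × 56.1161 = $108.21.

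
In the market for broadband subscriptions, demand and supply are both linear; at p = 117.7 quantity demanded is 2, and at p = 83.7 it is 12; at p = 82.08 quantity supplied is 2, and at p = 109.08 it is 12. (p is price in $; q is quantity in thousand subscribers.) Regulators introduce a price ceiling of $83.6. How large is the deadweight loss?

$84.91 thousand

Demand slope = (83.7 − 117.7)/(12 − 2) = −3.4, so p = 124.5 − 3.4q.
Supply slope = (109.08 − 82.08)/(12 − 2) = 2.7, so p = 76.68 + 2.7q.
Competitive equilibrium: 124.5 − 3.4q = 76.68 + 2.7q → q* = 7.8393, p* = 97.8462.
At the ceiling p = 83.6, quantity supplied = (83.6 − 76.68)/2.7 = 2.563.
Willingness to pay at q' = 2.563: 124.5 − 3.4·2.563 = 115.7858.
Δq = 7.8393 − 2.563 = 5.2763; wedge = 115.7858 − 83.6 = 32.1858.
Deadweight loss = ½ × 5.2763 × 32.1858 = $84.91 thousand.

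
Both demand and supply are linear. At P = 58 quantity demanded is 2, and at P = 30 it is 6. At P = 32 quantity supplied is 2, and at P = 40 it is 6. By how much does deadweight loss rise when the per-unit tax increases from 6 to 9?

2.50

Demand slope = (30 − 58)/(6 − 2) = −7, so P = 72 − 7Q.
Supply slope = (40 − 32)/(6 − 2) = 2, so P = 28 + 2Q.
Competitive equilibrium: 72 − 7Q = 28 + 2Q → Q* = 4.8889, P* = 37.7778.
For a per-unit tax t: ΔQ = t/9, so DWL = ½·t·(t/9) = t²/18.
At t = 6: DWL = 2. At t = 9: DWL = 4.5.
Increase = 4.5 − 2 = 2.50.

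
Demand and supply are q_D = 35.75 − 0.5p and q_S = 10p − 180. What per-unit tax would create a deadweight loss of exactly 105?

21

In inverse form: demand p = 71.5 − 2q, supply p = 18 + 0.1q.
Competitive equilibrium: 71.5 − 2q = 18 + 0.1q → q* = 25.4762, p* = 20.5476.
A tax t gives Δq = t/2.1 and wedge t, so DWL = t²/4.2.
t²/4.2 = 105 → t² = 441 → t = 21.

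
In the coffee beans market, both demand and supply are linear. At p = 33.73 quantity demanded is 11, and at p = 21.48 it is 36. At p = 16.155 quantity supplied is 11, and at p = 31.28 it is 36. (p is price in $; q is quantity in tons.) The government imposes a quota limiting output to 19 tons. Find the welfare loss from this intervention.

Demand slope = (21.48 − 33.73)/(36 − 11) = −0.49, so p = 39.12 − 0.49q.
Supply slope = (31.28 − 16.155)/(36 − 11) = 0.605, so p = 9.5 + 0.605q.
Competitive equilibrium: 39.12 − 0.49q = 9.5 + 0.605q → q* = 27.0502, p* = 25.8654.
At q = 19: demand price = 39.12 − 0.49·19 = 29.81; supply price = 9.5 + 0.605·19 = 20.995.
Δq = 27.0502 − 19 = 8.0502; wedge = 29.81 − 20.995 = 8.815.
DWL = ½ × 8.0502 × 8.815 = $35.48.

$35.48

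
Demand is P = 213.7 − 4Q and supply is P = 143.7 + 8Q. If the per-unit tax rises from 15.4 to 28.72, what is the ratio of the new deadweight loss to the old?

Competitive equilibrium: 213.7 − 4Q = 143.7 + 8Q → Q* = 5.8333, P* = 190.3667.
For a per-unit tax t: ΔQ = t/12, so DWL = ½·t·(t/12) = t²/24.
At t = 15.4: DWL = 9.882. At t = 28.72: DWL = 34.368.
Ratio = (28.72/15.4)² = 3.478.

3.478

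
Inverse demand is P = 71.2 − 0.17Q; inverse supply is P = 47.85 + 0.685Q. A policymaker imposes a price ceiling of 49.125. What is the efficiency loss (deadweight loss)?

276.86

Competitive equilibrium: 71.2 − 0.17Q = 47.85 + 0.685Q → Q* = 27.3099, P* = 66.5573.
At the ceiling P = 49.125, quantity supplied = (49.125 − 47.85)/0.685 = 1.8613.
Willingness to pay at Q' = 1.8613: 71.2 − 0.17·1.8613 = 70.8836.
ΔQ = 27.3099 − 1.8613 = 25.4486; wedge = 70.8836 − 49.125 = 21.7586.
Welfare loss = ½ × 25.4486 × 21.7586 = 276.86.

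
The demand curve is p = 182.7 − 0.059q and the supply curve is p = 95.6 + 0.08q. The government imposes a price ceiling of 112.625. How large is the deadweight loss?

Competitive equilibrium: 182.7 − 0.059q = 95.6 + 0.08q → q* = 626.61871, p* = 145.7295.
At the ceiling p = 112.625, quantity supplied = (112.625 − 95.6)/0.08 = 212.8125.
Willingness to pay at q' = 212.8125: 182.7 − 0.059·212.8125 = 170.14406.
Δq = 626.61871 − 212.8125 = 413.80621; wedge = 170.14406 − 112.625 = 57.51906.
Deadweight loss = ½ × 413.80621 × 57.51906 = 11900.87.

11900.87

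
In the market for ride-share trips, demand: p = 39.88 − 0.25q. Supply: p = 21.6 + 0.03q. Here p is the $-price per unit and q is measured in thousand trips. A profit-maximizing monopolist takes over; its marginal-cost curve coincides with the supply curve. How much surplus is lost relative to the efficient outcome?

$132.77 thousand

Competitive equilibrium: 39.88 − 0.25q = 21.6 + 0.03q → q* = 65.2857, p* = 23.5586.
Marginal revenue: MR = 39.88 − 0.5q. Set MR = MC: 39.88 − 0.5q = 21.6 + 0.03q → q_m = 34.4906.
Price p_m = 39.88 − 0.25·34.4906 = 31.2574; MC(q_m) = 21.6 + 0.03·34.4906 = 22.6347.
Competitive q* = 65.2857, so Δq = 30.7951; wedge = 31.2574 − 22.6347 = 8.6227.
Deadweight loss = ½ × 30.7951 × 8.6227 = $132.77 thousand.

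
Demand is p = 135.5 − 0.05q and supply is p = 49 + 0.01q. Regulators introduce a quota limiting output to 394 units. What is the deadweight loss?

Competitive equilibrium: 135.5 − 0.05q = 49 + 0.01q → q* = 1441.6667, p* = 63.4167.
At q = 394: demand price = 135.5 − 0.05·394 = 115.8; supply price = 49 + 0.01·394 = 52.94.
Δq = 1441.6667 − 394 = 1047.6667; wedge = 115.8 − 52.94 = 62.86.
Welfare loss = ½ × 1047.6667 × 62.86 = 32928.16.

32928.16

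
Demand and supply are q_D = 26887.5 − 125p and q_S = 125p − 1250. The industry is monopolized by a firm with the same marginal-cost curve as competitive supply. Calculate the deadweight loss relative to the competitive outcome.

146062.53

In inverse form: demand p = 215.1 − 0.008q, supply p = 10 + 0.008q.
Competitive equilibrium: 215.1 − 0.008q = 10 + 0.008q → q* = 12818.75, p* = 112.55.
Marginal revenue: MR = 215.1 − 0.016q. Set MR = MC: 215.1 − 0.016q = 10 + 0.008q → q_m = 8545.833333.
Price p_m = 215.1 − 0.008·8545.833333 = 146.733333; MC(q_m) = 10 + 0.008·8545.833333 = 78.366667.
Competitive q* = 12818.75, so Δq = 4272.916667; wedge = 146.733333 − 78.366667 = 68.366666.
The triangle = ½ × 4272.916667 × 68.366666 = 146062.53.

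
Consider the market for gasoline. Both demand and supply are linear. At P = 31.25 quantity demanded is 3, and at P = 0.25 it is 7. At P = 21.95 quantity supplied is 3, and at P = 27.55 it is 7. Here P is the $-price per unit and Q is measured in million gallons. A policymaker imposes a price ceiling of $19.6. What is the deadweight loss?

$33.23 million

Demand slope = (0.25 − 31.25)/(7 − 3) = −7.75, so P = 54.5 − 7.75Q.
Supply slope = (27.55 − 21.95)/(7 − 3) = 1.4, so P = 17.75 + 1.4Q.
Competitive equilibrium: 54.5 − 7.75Q = 17.75 + 1.4Q → Q* = 4.0164, P* = 23.373.
At the ceiling P = 19.6, quantity supplied = (19.6 − 17.75)/1.4 = 1.3214.
Willingness to pay at Q' = 1.3214: 54.5 − 7.75·1.3214 = 44.2592.
ΔQ = 4.0164 − 1.3214 = 2.695; wedge = 44.2592 − 19.6 = 24.6592.
The triangle = ½ × 2.695 × 24.6592 = $33.23 million.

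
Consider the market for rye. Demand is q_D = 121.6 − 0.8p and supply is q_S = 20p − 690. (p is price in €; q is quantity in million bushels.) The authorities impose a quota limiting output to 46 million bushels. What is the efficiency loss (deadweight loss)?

In inverse form: demand p = 152 − 1.25q, supply p = 34.5 + 0.05q.
Competitive equilibrium: 152 − 1.25q = 34.5 + 0.05q → q* = 90.3846, p* = 39.0192.
At q = 46: demand price = 152 − 1.25·46 = 94.5; supply price = 34.5 + 0.05·46 = 36.8.
Δq = 90.3846 − 46 = 44.3846; wedge = 94.5 − 36.8 = 57.7.
The triangle = ½ × 44.3846 × 57.7 = €1280.50 million.

€1280.50 million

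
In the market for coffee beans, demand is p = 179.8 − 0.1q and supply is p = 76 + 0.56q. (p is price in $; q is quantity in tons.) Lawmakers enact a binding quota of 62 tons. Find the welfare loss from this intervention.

Competitive equilibrium: 179.8 − 0.1q = 76 + 0.56q → q* = 157.2727, p* = 164.0727.
At q = 62: demand price = 179.8 − 0.1·62 = 173.6; supply price = 76 + 0.56·62 = 110.72.
Δq = 157.2727 − 62 = 95.2727; wedge = 173.6 − 110.72 = 62.88.
DWL = ½ × 95.2727 × 62.88 = $2995.37.

$2995.37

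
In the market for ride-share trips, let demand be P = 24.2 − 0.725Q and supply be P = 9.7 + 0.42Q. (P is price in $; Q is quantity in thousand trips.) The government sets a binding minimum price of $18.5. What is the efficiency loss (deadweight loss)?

$13.20 thousand

Competitive equilibrium: 24.2 − 0.725Q = 9.7 + 0.42Q → Q* = 12.6638, P* = 15.0188.
At the floor P = 18.5, quantity demanded = (24.2 − 18.5)/0.725 = 7.8621.
Sellers' marginal cost at Q' = 7.8621: 9.7 + 0.42·7.8621 = 13.0021.
ΔQ = 12.6638 − 7.8621 = 4.8017; wedge = 18.5 − 13.0021 = 5.4979.
Deadweight loss = ½ × 4.8017 × 5.4979 = $13.20 thousand.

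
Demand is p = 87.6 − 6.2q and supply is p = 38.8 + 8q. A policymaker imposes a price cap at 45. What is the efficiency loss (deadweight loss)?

Competitive equilibrium: 87.6 − 6.2q = 38.8 + 8q → q* = 3.4366, p* = 66.293.
At the ceiling p = 45, quantity supplied = (45 − 38.8)/8 = 0.775.
Willingness to pay at q' = 0.775: 87.6 − 6.2·0.775 = 82.795.
Δq = 3.4366 − 0.775 = 2.6616; wedge = 82.795 − 45 = 37.795.
DWL = ½ × 2.6616 × 37.795 = 50.30.

50.30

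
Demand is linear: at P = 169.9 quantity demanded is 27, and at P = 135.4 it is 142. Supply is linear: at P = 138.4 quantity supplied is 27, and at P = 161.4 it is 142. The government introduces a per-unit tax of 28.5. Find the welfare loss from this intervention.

Demand slope = (135.4 − 169.9)/(142 − 27) = −0.3, so P = 178 − 0.3Q.
Supply slope = (161.4 − 138.4)/(142 − 27) = 0.2, so P = 133 + 0.2Q.
Competitive equilibrium: 178 − 0.3Q = 133 + 0.2Q → Q* = 90, P* = 151.
With the tax, the buyer price exceeds the seller price by 28.5: (178 − 0.3Q) − (133 + 0.2Q) = 28.5 → Q' = 33.
ΔQ = 90 − 33 = 57; the wedge equals the tax, 28.5.
Deadweight loss = ½ × 57 × 28.5 = 812.25.

812.25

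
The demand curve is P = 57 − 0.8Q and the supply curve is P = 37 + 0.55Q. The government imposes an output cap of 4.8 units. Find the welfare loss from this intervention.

67.70

Competitive equilibrium: 57 − 0.8Q = 37 + 0.55Q → Q* = 14.8148, P* = 45.1481.
At Q = 4.8: demand price = 57 − 0.8·4.8 = 53.16; supply price = 37 + 0.55·4.8 = 39.64.
ΔQ = 14.8148 − 4.8 = 10.0148; wedge = 53.16 − 39.64 = 13.52.
Welfare loss = ½ × 10.0148 × 13.52 = 67.70.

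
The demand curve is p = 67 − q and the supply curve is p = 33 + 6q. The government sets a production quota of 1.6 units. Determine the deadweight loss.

37.13

Competitive equilibrium: 67 − q = 33 + 6q → q* = 4.8571, p* = 62.1429.
At q = 1.6: demand price = 67 − 1·1.6 = 65.4; supply price = 33 + 6·1.6 = 42.6.
Δq = 4.8571 − 1.6 = 3.2571; wedge = 65.4 − 42.6 = 22.8.
Welfare loss = ½ × 3.2571 × 22.8 = 37.13.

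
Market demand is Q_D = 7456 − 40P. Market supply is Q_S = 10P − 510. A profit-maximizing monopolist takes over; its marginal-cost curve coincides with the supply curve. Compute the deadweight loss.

2037.02

In inverse form: demand P = 186.4 − 0.025Q, supply P = 51 + 0.1Q.
Competitive equilibrium: 186.4 − 0.025Q = 51 + 0.1Q → Q* = 1083.2, P* = 159.32.
Marginal revenue: MR = 186.4 − 0.05Q. Set MR = MC: 186.4 − 0.05Q = 51 + 0.1Q → Q_m = 902.66667.
Price P_m = 186.4 − 0.025·902.66667 = 163.83333; MC(Q_m) = 51 + 0.1·902.66667 = 141.26667.
Competitive Q* = 1083.2, so ΔQ = 180.53333; wedge = 163.83333 − 141.26667 = 22.56666.
The triangle = ½ × 180.53333 × 22.56666 = 2037.02.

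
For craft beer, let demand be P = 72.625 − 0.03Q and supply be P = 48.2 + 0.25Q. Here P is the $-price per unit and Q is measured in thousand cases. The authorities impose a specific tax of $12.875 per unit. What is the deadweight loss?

Competitive equilibrium: 72.625 − 0.03Q = 48.2 + 0.25Q → Q* = 87.2321, P* = 70.008.
With the tax, the buyer price exceeds the seller price by 12.875: (72.625 − 0.03Q) − (48.2 + 0.25Q) = 12.875 → Q' = 41.25.
ΔQ = 87.2321 − 41.25 = 45.9821; the wedge equals the tax, 12.875.
Welfare loss = ½ × 45.9821 × 12.875 = $296.01 thousand.

$296.01 thousand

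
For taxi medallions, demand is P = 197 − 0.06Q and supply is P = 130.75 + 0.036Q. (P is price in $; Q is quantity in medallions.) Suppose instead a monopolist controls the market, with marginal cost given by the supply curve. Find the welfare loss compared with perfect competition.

$3381.61

Competitive equilibrium: 197 − 0.06Q = 130.75 + 0.036Q → Q* = 690.10417, P* = 155.59375.
Marginal revenue: MR = 197 − 0.12Q. Set MR = MC: 197 − 0.12Q = 130.75 + 0.036Q → Q_m = 424.67949.
Price P_m = 197 − 0.06·424.67949 = 171.51923; MC(Q_m) = 130.75 + 0.036·424.67949 = 146.03846.
Competitive Q* = 690.10417, so ΔQ = 265.42468; wedge = 171.51923 − 146.03846 = 25.48077.
Welfare loss = ½ × 265.42468 × 25.48077 = $3381.61.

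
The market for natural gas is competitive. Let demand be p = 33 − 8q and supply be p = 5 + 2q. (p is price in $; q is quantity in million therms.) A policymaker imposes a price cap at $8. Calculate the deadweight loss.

$8.45 million

Competitive equilibrium: 33 − 8q = 5 + 2q → q* = 2.8, p* = 10.6.
At the ceiling p = 8, quantity supplied = (8 − 5)/2 = 1.5.
Willingness to pay at q' = 1.5: 33 − 8·1.5 = 21.
Δq = 2.8 − 1.5 = 1.3; wedge = 21 − 8 = 13.
Welfare loss = ½ × 1.3 × 13 = $8.45 million.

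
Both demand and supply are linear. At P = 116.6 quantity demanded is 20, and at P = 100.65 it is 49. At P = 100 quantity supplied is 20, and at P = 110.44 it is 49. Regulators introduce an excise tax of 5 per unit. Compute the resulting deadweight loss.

Demand slope = (100.65 − 116.6)/(49 − 20) = −0.55, so P = 127.6 − 0.55Q.
Supply slope = (110.44 − 100)/(49 − 20) = 0.36, so P = 92.8 + 0.36Q.
Competitive equilibrium: 127.6 − 0.55Q = 92.8 + 0.36Q → Q* = 38.2418, P* = 106.567.
With the tax, the buyer price exceeds the seller price by 5: (127.6 − 0.55Q) − (92.8 + 0.36Q) = 5 → Q' = 32.7473.
ΔQ = 38.2418 − 32.7473 = 5.4945; the wedge equals the tax, 5.
DWL = ½ × 5.4945 × 5 = 13.74.

13.74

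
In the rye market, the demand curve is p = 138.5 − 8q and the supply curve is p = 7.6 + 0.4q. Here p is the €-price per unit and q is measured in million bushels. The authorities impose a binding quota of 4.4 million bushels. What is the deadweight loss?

€525.28 million

Competitive equilibrium: 138.5 − 8q = 7.6 + 0.4q → q* = 15.5833, p* = 13.8333.
At q = 4.4: demand price = 138.5 − 8·4.4 = 103.3; supply price = 7.6 + 0.4·4.4 = 9.36.
Δq = 15.5833 − 4.4 = 11.1833; wedge = 103.3 − 9.36 = 93.94.
Deadweight loss = ½ × 11.1833 × 93.94 = €525.28 million.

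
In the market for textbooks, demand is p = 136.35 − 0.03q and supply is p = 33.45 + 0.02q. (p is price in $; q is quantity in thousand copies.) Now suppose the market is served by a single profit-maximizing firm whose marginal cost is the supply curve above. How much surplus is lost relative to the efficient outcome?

$14889.95 thousand

Competitive equilibrium: 136.35 − 0.03q = 33.45 + 0.02q → q* = 2058, p* = 74.61.
Marginal revenue: MR = 136.35 − 0.06q. Set MR = MC: 136.35 − 0.06q = 33.45 + 0.02q → q_m = 1286.25.
Price p_m = 136.35 − 0.03·1286.25 = 97.7625; MC(q_m) = 33.45 + 0.02·1286.25 = 59.175.
Competitive q* = 2058, so Δq = 771.75; wedge = 97.7625 − 59.175 = 38.5875.
Deadweight loss = ½ × 771.75 × 38.5875 = $14889.95 thousand.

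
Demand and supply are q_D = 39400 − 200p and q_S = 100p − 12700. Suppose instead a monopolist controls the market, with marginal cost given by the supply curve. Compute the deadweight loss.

10208.33

In inverse form: demand p = 197 − 0.005q, supply p = 127 + 0.01q.
Competitive equilibrium: 197 − 0.005q = 127 + 0.01q → q* = 4666.6667, p* = 173.6667.
Marginal revenue: MR = 197 − 0.01q. Set MR = MC: 197 − 0.01q = 127 + 0.01q → q_m = 3500.
Price p_m = 197 − 0.005·3500 = 179.5; MC(q_m) = 127 + 0.01·3500 = 162.
Competitive q* = 4666.6667, so Δq = 1166.6667; wedge = 179.5 − 162 = 17.5.
DWL = ½ × 1166.6667 × 17.5 = 10208.33.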